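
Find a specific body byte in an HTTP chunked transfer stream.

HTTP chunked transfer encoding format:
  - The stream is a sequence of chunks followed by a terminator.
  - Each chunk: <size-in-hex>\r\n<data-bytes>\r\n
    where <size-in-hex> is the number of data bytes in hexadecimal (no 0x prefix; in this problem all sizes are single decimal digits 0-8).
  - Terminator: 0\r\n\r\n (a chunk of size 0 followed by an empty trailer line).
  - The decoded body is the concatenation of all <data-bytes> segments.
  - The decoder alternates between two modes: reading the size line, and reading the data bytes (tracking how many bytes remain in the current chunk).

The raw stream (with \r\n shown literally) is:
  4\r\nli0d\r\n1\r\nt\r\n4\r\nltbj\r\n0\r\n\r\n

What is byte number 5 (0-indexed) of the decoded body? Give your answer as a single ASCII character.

Answer: l

Derivation:
Chunk 1: stream[0..1]='4' size=0x4=4, data at stream[3..7]='li0d' -> body[0..4], body so far='li0d'
Chunk 2: stream[9..10]='1' size=0x1=1, data at stream[12..13]='t' -> body[4..5], body so far='li0dt'
Chunk 3: stream[15..16]='4' size=0x4=4, data at stream[18..22]='ltbj' -> body[5..9], body so far='li0dtltbj'
Chunk 4: stream[24..25]='0' size=0 (terminator). Final body='li0dtltbj' (9 bytes)
Body byte 5 = 'l'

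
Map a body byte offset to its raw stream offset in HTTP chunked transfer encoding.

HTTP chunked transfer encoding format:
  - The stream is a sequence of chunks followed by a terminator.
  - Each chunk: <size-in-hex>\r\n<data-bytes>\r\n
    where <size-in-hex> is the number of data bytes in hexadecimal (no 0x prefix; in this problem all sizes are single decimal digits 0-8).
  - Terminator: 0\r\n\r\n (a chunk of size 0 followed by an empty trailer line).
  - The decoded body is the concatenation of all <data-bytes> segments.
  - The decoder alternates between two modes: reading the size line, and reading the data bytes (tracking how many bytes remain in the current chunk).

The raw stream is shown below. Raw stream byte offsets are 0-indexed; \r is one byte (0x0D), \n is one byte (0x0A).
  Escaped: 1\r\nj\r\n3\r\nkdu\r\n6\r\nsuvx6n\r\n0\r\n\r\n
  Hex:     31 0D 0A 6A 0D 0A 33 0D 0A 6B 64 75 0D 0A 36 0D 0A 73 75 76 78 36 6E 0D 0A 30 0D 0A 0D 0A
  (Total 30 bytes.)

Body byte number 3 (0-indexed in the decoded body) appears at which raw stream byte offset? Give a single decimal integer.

Chunk 1: stream[0..1]='1' size=0x1=1, data at stream[3..4]='j' -> body[0..1], body so far='j'
Chunk 2: stream[6..7]='3' size=0x3=3, data at stream[9..12]='kdu' -> body[1..4], body so far='jkdu'
Chunk 3: stream[14..15]='6' size=0x6=6, data at stream[17..23]='suvx6n' -> body[4..10], body so far='jkdusuvx6n'
Chunk 4: stream[25..26]='0' size=0 (terminator). Final body='jkdusuvx6n' (10 bytes)
Body byte 3 at stream offset 11

Answer: 11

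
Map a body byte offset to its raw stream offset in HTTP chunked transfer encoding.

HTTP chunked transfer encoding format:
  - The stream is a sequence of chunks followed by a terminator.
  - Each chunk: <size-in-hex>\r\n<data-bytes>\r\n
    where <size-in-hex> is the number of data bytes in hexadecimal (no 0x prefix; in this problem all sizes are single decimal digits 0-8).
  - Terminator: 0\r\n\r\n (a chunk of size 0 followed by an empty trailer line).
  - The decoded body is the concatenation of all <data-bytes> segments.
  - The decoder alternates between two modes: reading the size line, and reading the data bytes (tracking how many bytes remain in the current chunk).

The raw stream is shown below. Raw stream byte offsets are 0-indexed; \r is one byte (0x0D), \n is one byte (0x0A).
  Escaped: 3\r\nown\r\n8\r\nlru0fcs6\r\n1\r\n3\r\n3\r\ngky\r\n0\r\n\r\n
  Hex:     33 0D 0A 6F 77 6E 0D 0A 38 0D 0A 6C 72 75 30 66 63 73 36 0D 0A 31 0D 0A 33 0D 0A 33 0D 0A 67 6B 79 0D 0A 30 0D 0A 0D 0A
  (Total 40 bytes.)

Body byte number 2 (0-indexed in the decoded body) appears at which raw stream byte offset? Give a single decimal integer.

Chunk 1: stream[0..1]='3' size=0x3=3, data at stream[3..6]='own' -> body[0..3], body so far='own'
Chunk 2: stream[8..9]='8' size=0x8=8, data at stream[11..19]='lru0fcs6' -> body[3..11], body so far='ownlru0fcs6'
Chunk 3: stream[21..22]='1' size=0x1=1, data at stream[24..25]='3' -> body[11..12], body so far='ownlru0fcs63'
Chunk 4: stream[27..28]='3' size=0x3=3, data at stream[30..33]='gky' -> body[12..15], body so far='ownlru0fcs63gky'
Chunk 5: stream[35..36]='0' size=0 (terminator). Final body='ownlru0fcs63gky' (15 bytes)
Body byte 2 at stream offset 5

Answer: 5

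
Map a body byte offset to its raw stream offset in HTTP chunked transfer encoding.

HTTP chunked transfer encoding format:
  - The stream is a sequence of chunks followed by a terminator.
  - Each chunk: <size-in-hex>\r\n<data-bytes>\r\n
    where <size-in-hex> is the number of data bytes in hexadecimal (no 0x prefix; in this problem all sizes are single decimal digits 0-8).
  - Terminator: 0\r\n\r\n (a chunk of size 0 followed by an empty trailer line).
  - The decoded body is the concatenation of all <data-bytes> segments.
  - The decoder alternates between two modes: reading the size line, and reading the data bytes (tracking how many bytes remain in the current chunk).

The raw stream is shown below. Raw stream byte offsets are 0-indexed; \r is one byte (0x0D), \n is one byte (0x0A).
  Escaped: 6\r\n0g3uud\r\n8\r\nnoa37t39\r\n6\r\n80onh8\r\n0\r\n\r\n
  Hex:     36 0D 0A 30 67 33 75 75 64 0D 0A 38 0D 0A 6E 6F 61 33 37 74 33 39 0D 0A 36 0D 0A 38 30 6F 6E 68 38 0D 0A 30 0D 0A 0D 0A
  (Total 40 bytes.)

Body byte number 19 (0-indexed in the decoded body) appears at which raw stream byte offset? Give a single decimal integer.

Chunk 1: stream[0..1]='6' size=0x6=6, data at stream[3..9]='0g3uud' -> body[0..6], body so far='0g3uud'
Chunk 2: stream[11..12]='8' size=0x8=8, data at stream[14..22]='noa37t39' -> body[6..14], body so far='0g3uudnoa37t39'
Chunk 3: stream[24..25]='6' size=0x6=6, data at stream[27..33]='80onh8' -> body[14..20], body so far='0g3uudnoa37t3980onh8'
Chunk 4: stream[35..36]='0' size=0 (terminator). Final body='0g3uudnoa37t3980onh8' (20 bytes)
Body byte 19 at stream offset 32

Answer: 32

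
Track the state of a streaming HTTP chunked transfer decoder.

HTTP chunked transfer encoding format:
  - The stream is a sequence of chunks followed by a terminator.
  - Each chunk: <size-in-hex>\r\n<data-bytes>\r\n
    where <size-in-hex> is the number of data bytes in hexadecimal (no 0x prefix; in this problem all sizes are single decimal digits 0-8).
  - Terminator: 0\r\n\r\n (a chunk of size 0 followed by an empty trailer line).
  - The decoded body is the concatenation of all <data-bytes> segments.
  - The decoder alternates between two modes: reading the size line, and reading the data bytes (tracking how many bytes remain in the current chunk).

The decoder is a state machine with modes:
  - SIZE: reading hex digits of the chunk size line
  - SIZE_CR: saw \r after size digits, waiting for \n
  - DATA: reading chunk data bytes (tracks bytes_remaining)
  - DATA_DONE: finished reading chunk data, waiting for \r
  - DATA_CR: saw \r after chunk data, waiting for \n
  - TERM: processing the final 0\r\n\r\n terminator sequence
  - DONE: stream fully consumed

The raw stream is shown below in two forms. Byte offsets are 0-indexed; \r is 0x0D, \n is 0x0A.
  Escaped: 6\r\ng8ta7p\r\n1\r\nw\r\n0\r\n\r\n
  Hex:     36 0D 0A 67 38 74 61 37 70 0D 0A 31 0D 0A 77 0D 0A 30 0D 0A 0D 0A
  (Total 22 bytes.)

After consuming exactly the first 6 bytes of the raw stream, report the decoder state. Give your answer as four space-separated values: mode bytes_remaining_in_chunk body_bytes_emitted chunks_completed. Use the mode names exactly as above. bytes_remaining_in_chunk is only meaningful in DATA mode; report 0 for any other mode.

Byte 0 = '6': mode=SIZE remaining=0 emitted=0 chunks_done=0
Byte 1 = 0x0D: mode=SIZE_CR remaining=0 emitted=0 chunks_done=0
Byte 2 = 0x0A: mode=DATA remaining=6 emitted=0 chunks_done=0
Byte 3 = 'g': mode=DATA remaining=5 emitted=1 chunks_done=0
Byte 4 = '8': mode=DATA remaining=4 emitted=2 chunks_done=0
Byte 5 = 't': mode=DATA remaining=3 emitted=3 chunks_done=0

Answer: DATA 3 3 0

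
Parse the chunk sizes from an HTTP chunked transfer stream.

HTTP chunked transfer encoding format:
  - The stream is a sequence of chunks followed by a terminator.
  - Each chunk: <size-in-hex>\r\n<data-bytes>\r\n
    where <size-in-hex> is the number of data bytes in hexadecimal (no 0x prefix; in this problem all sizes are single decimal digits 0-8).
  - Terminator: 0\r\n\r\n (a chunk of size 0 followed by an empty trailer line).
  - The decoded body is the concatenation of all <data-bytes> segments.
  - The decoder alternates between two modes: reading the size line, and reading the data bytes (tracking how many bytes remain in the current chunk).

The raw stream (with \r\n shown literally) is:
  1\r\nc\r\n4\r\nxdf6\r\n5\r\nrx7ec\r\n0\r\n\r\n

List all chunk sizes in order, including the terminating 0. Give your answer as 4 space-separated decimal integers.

Chunk 1: stream[0..1]='1' size=0x1=1, data at stream[3..4]='c' -> body[0..1], body so far='c'
Chunk 2: stream[6..7]='4' size=0x4=4, data at stream[9..13]='xdf6' -> body[1..5], body so far='cxdf6'
Chunk 3: stream[15..16]='5' size=0x5=5, data at stream[18..23]='rx7ec' -> body[5..10], body so far='cxdf6rx7ec'
Chunk 4: stream[25..26]='0' size=0 (terminator). Final body='cxdf6rx7ec' (10 bytes)

Answer: 1 4 5 0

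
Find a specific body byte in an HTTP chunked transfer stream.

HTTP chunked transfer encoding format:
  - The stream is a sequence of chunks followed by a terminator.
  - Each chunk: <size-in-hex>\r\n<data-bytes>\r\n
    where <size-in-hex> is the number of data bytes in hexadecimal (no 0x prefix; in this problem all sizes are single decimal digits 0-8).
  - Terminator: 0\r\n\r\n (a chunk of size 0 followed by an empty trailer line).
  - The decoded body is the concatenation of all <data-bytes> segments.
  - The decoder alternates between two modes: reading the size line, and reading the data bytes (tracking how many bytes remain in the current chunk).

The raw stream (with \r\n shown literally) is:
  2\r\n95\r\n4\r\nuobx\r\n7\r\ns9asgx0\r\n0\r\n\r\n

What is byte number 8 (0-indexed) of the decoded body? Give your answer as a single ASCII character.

Chunk 1: stream[0..1]='2' size=0x2=2, data at stream[3..5]='95' -> body[0..2], body so far='95'
Chunk 2: stream[7..8]='4' size=0x4=4, data at stream[10..14]='uobx' -> body[2..6], body so far='95uobx'
Chunk 3: stream[16..17]='7' size=0x7=7, data at stream[19..26]='s9asgx0' -> body[6..13], body so far='95uobxs9asgx0'
Chunk 4: stream[28..29]='0' size=0 (terminator). Final body='95uobxs9asgx0' (13 bytes)
Body byte 8 = 'a'

Answer: a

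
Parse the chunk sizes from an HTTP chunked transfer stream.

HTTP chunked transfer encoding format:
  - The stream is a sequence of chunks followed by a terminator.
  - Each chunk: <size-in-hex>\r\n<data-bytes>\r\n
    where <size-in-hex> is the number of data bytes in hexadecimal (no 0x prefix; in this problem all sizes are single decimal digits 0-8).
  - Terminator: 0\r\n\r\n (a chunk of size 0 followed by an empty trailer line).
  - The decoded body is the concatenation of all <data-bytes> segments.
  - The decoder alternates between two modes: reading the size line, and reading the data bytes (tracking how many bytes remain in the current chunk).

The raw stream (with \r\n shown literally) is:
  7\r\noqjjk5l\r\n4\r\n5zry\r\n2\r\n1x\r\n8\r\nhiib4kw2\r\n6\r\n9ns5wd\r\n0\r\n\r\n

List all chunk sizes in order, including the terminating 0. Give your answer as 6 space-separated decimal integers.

Answer: 7 4 2 8 6 0

Derivation:
Chunk 1: stream[0..1]='7' size=0x7=7, data at stream[3..10]='oqjjk5l' -> body[0..7], body so far='oqjjk5l'
Chunk 2: stream[12..13]='4' size=0x4=4, data at stream[15..19]='5zry' -> body[7..11], body so far='oqjjk5l5zry'
Chunk 3: stream[21..22]='2' size=0x2=2, data at stream[24..26]='1x' -> body[11..13], body so far='oqjjk5l5zry1x'
Chunk 4: stream[28..29]='8' size=0x8=8, data at stream[31..39]='hiib4kw2' -> body[13..21], body so far='oqjjk5l5zry1xhiib4kw2'
Chunk 5: stream[41..42]='6' size=0x6=6, data at stream[44..50]='9ns5wd' -> body[21..27], body so far='oqjjk5l5zry1xhiib4kw29ns5wd'
Chunk 6: stream[52..53]='0' size=0 (terminator). Final body='oqjjk5l5zry1xhiib4kw29ns5wd' (27 bytes)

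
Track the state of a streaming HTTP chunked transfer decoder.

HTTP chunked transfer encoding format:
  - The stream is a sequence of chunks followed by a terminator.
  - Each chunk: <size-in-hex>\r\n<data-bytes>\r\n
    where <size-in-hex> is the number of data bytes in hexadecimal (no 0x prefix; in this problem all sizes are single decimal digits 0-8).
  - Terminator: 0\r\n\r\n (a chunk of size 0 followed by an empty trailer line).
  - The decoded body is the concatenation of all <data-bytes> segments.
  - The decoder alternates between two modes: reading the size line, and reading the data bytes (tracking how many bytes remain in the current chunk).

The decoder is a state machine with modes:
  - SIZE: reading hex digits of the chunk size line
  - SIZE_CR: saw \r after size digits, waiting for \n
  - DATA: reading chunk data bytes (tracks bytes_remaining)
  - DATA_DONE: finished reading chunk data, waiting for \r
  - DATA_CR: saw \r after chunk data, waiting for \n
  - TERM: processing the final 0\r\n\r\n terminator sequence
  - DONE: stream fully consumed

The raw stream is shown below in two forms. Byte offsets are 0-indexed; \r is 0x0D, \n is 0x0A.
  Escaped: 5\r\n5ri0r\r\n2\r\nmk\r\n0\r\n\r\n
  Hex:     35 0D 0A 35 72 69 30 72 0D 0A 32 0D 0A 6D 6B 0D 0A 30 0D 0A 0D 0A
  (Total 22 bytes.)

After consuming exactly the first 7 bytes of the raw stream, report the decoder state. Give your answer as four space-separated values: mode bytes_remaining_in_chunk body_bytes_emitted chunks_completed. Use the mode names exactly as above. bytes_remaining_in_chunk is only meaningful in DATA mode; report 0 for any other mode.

Answer: DATA 1 4 0

Derivation:
Byte 0 = '5': mode=SIZE remaining=0 emitted=0 chunks_done=0
Byte 1 = 0x0D: mode=SIZE_CR remaining=0 emitted=0 chunks_done=0
Byte 2 = 0x0A: mode=DATA remaining=5 emitted=0 chunks_done=0
Byte 3 = '5': mode=DATA remaining=4 emitted=1 chunks_done=0
Byte 4 = 'r': mode=DATA remaining=3 emitted=2 chunks_done=0
Byte 5 = 'i': mode=DATA remaining=2 emitted=3 chunks_done=0
Byte 6 = '0': mode=DATA remaining=1 emitted=4 chunks_done=0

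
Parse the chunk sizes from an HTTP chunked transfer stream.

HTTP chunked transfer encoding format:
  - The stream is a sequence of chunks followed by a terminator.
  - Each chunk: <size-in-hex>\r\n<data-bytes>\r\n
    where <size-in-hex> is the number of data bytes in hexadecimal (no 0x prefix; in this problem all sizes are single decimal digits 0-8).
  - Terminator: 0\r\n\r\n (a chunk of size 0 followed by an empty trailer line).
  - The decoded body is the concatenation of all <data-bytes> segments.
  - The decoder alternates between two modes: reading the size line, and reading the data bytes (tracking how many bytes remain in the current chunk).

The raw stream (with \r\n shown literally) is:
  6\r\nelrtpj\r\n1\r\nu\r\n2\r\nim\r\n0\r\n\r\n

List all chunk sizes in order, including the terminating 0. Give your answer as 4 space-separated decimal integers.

Chunk 1: stream[0..1]='6' size=0x6=6, data at stream[3..9]='elrtpj' -> body[0..6], body so far='elrtpj'
Chunk 2: stream[11..12]='1' size=0x1=1, data at stream[14..15]='u' -> body[6..7], body so far='elrtpju'
Chunk 3: stream[17..18]='2' size=0x2=2, data at stream[20..22]='im' -> body[7..9], body so far='elrtpjuim'
Chunk 4: stream[24..25]='0' size=0 (terminator). Final body='elrtpjuim' (9 bytes)

Answer: 6 1 2 0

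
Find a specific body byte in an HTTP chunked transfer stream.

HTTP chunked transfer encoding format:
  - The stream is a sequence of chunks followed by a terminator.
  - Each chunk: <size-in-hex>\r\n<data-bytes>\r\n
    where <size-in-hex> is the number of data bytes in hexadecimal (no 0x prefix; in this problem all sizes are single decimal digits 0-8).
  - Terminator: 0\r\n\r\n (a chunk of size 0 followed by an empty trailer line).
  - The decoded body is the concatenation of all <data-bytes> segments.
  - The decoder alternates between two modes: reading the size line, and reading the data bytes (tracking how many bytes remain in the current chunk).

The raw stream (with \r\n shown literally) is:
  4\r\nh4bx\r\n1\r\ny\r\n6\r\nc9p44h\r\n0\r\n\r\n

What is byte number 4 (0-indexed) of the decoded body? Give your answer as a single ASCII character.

Chunk 1: stream[0..1]='4' size=0x4=4, data at stream[3..7]='h4bx' -> body[0..4], body so far='h4bx'
Chunk 2: stream[9..10]='1' size=0x1=1, data at stream[12..13]='y' -> body[4..5], body so far='h4bxy'
Chunk 3: stream[15..16]='6' size=0x6=6, data at stream[18..24]='c9p44h' -> body[5..11], body so far='h4bxyc9p44h'
Chunk 4: stream[26..27]='0' size=0 (terminator). Final body='h4bxyc9p44h' (11 bytes)
Body byte 4 = 'y'

Answer: y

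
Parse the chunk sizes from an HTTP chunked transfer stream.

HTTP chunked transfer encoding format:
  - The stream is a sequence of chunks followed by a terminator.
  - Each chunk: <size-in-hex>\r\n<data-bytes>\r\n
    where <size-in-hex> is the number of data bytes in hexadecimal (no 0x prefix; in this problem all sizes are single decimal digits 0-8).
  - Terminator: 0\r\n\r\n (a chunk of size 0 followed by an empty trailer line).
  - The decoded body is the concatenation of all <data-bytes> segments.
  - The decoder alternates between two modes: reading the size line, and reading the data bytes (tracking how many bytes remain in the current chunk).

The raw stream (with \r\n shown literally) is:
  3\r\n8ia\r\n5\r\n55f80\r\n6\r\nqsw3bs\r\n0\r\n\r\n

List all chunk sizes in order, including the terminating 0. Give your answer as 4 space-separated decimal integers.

Chunk 1: stream[0..1]='3' size=0x3=3, data at stream[3..6]='8ia' -> body[0..3], body so far='8ia'
Chunk 2: stream[8..9]='5' size=0x5=5, data at stream[11..16]='55f80' -> body[3..8], body so far='8ia55f80'
Chunk 3: stream[18..19]='6' size=0x6=6, data at stream[21..27]='qsw3bs' -> body[8..14], body so far='8ia55f80qsw3bs'
Chunk 4: stream[29..30]='0' size=0 (terminator). Final body='8ia55f80qsw3bs' (14 bytes)

Answer: 3 5 6 0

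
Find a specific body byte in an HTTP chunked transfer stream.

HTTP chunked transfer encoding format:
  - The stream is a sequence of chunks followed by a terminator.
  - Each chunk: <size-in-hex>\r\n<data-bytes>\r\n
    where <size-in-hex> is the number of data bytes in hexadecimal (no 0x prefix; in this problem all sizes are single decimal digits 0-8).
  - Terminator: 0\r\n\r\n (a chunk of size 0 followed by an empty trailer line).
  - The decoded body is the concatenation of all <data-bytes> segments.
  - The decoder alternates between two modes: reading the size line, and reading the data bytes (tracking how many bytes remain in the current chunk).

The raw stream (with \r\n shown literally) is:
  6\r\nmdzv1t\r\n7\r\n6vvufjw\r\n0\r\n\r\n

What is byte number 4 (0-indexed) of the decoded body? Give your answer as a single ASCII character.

Answer: 1

Derivation:
Chunk 1: stream[0..1]='6' size=0x6=6, data at stream[3..9]='mdzv1t' -> body[0..6], body so far='mdzv1t'
Chunk 2: stream[11..12]='7' size=0x7=7, data at stream[14..21]='6vvufjw' -> body[6..13], body so far='mdzv1t6vvufjw'
Chunk 3: stream[23..24]='0' size=0 (terminator). Final body='mdzv1t6vvufjw' (13 bytes)
Body byte 4 = '1'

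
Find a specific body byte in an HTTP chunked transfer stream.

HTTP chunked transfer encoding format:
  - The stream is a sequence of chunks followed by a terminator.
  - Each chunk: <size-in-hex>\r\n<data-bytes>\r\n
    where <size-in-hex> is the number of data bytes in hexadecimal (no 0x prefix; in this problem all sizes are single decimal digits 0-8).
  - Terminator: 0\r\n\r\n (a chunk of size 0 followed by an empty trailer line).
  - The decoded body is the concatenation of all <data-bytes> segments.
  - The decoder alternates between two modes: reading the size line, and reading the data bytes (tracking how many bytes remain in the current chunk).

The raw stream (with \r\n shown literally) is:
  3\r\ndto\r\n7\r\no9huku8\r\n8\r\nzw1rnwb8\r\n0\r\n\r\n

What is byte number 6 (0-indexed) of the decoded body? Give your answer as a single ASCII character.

Answer: u

Derivation:
Chunk 1: stream[0..1]='3' size=0x3=3, data at stream[3..6]='dto' -> body[0..3], body so far='dto'
Chunk 2: stream[8..9]='7' size=0x7=7, data at stream[11..18]='o9huku8' -> body[3..10], body so far='dtoo9huku8'
Chunk 3: stream[20..21]='8' size=0x8=8, data at stream[23..31]='zw1rnwb8' -> body[10..18], body so far='dtoo9huku8zw1rnwb8'
Chunk 4: stream[33..34]='0' size=0 (terminator). Final body='dtoo9huku8zw1rnwb8' (18 bytes)
Body byte 6 = 'u'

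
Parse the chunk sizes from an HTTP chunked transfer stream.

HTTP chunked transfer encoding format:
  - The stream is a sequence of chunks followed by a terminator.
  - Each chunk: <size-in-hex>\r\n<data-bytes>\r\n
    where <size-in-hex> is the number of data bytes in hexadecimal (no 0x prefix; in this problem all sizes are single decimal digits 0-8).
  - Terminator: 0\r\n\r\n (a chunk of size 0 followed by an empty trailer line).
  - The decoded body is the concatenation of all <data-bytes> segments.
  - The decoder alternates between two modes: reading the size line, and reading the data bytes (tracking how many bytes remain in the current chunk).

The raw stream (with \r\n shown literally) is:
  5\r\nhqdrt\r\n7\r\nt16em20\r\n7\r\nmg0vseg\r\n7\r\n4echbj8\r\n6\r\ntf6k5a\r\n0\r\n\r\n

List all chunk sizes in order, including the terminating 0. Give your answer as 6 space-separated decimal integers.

Answer: 5 7 7 7 6 0

Derivation:
Chunk 1: stream[0..1]='5' size=0x5=5, data at stream[3..8]='hqdrt' -> body[0..5], body so far='hqdrt'
Chunk 2: stream[10..11]='7' size=0x7=7, data at stream[13..20]='t16em20' -> body[5..12], body so far='hqdrtt16em20'
Chunk 3: stream[22..23]='7' size=0x7=7, data at stream[25..32]='mg0vseg' -> body[12..19], body so far='hqdrtt16em20mg0vseg'
Chunk 4: stream[34..35]='7' size=0x7=7, data at stream[37..44]='4echbj8' -> body[19..26], body so far='hqdrtt16em20mg0vseg4echbj8'
Chunk 5: stream[46..47]='6' size=0x6=6, data at stream[49..55]='tf6k5a' -> body[26..32], body so far='hqdrtt16em20mg0vseg4echbj8tf6k5a'
Chunk 6: stream[57..58]='0' size=0 (terminator). Final body='hqdrtt16em20mg0vseg4echbj8tf6k5a' (32 bytes)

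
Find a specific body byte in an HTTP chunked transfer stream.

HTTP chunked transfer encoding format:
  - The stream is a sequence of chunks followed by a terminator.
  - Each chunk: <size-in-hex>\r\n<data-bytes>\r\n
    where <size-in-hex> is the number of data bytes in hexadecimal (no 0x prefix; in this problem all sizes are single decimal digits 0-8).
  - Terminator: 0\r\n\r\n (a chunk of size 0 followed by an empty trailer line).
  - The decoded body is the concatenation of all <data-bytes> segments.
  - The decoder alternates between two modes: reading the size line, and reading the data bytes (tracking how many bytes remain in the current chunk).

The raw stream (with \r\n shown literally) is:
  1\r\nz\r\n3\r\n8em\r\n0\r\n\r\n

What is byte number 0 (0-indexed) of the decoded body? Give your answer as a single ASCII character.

Answer: z

Derivation:
Chunk 1: stream[0..1]='1' size=0x1=1, data at stream[3..4]='z' -> body[0..1], body so far='z'
Chunk 2: stream[6..7]='3' size=0x3=3, data at stream[9..12]='8em' -> body[1..4], body so far='z8em'
Chunk 3: stream[14..15]='0' size=0 (terminator). Final body='z8em' (4 bytes)
Body byte 0 = 'z'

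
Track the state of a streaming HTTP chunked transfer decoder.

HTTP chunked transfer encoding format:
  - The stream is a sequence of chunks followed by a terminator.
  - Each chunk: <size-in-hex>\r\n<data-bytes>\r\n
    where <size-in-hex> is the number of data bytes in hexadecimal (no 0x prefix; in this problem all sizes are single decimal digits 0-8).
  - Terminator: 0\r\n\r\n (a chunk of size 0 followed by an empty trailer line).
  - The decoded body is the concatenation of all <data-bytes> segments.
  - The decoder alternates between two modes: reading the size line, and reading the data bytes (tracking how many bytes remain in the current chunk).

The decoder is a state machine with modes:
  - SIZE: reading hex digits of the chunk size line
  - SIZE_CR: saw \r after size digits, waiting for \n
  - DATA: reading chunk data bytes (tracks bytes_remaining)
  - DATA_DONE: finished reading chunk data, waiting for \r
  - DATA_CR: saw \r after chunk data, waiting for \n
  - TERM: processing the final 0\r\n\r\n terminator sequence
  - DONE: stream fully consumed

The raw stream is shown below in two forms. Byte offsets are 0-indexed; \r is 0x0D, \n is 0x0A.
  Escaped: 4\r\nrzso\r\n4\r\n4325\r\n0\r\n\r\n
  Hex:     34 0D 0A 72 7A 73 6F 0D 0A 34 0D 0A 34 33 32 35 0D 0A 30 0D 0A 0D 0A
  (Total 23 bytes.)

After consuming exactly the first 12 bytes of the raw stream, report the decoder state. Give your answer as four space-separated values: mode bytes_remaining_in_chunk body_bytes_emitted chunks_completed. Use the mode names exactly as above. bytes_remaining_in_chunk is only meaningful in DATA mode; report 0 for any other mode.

Byte 0 = '4': mode=SIZE remaining=0 emitted=0 chunks_done=0
Byte 1 = 0x0D: mode=SIZE_CR remaining=0 emitted=0 chunks_done=0
Byte 2 = 0x0A: mode=DATA remaining=4 emitted=0 chunks_done=0
Byte 3 = 'r': mode=DATA remaining=3 emitted=1 chunks_done=0
Byte 4 = 'z': mode=DATA remaining=2 emitted=2 chunks_done=0
Byte 5 = 's': mode=DATA remaining=1 emitted=3 chunks_done=0
Byte 6 = 'o': mode=DATA_DONE remaining=0 emitted=4 chunks_done=0
Byte 7 = 0x0D: mode=DATA_CR remaining=0 emitted=4 chunks_done=0
Byte 8 = 0x0A: mode=SIZE remaining=0 emitted=4 chunks_done=1
Byte 9 = '4': mode=SIZE remaining=0 emitted=4 chunks_done=1
Byte 10 = 0x0D: mode=SIZE_CR remaining=0 emitted=4 chunks_done=1
Byte 11 = 0x0A: mode=DATA remaining=4 emitted=4 chunks_done=1

Answer: DATA 4 4 1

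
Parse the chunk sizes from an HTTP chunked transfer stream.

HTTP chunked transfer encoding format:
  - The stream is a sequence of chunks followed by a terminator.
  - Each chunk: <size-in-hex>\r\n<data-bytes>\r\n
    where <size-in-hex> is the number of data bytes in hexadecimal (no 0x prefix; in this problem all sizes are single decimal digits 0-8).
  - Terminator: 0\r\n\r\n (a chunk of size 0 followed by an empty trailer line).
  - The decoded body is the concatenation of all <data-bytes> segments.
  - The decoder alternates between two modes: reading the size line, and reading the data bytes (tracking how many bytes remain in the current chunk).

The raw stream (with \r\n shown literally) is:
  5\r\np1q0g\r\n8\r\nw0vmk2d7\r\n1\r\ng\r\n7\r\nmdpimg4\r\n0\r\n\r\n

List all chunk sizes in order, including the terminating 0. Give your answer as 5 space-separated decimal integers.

Answer: 5 8 1 7 0

Derivation:
Chunk 1: stream[0..1]='5' size=0x5=5, data at stream[3..8]='p1q0g' -> body[0..5], body so far='p1q0g'
Chunk 2: stream[10..11]='8' size=0x8=8, data at stream[13..21]='w0vmk2d7' -> body[5..13], body so far='p1q0gw0vmk2d7'
Chunk 3: stream[23..24]='1' size=0x1=1, data at stream[26..27]='g' -> body[13..14], body so far='p1q0gw0vmk2d7g'
Chunk 4: stream[29..30]='7' size=0x7=7, data at stream[32..39]='mdpimg4' -> body[14..21], body so far='p1q0gw0vmk2d7gmdpimg4'
Chunk 5: stream[41..42]='0' size=0 (terminator). Final body='p1q0gw0vmk2d7gmdpimg4' (21 bytes)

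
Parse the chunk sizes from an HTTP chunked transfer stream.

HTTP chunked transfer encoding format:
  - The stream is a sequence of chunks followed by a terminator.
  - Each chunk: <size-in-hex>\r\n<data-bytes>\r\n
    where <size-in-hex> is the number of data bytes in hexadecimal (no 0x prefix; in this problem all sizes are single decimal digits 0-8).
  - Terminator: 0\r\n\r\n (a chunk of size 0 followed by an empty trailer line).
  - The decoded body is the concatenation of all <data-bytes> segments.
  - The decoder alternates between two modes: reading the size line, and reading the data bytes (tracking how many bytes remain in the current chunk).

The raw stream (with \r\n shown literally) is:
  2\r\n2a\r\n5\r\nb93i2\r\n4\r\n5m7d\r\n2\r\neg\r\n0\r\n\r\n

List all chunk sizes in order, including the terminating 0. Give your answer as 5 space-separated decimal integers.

Chunk 1: stream[0..1]='2' size=0x2=2, data at stream[3..5]='2a' -> body[0..2], body so far='2a'
Chunk 2: stream[7..8]='5' size=0x5=5, data at stream[10..15]='b93i2' -> body[2..7], body so far='2ab93i2'
Chunk 3: stream[17..18]='4' size=0x4=4, data at stream[20..24]='5m7d' -> body[7..11], body so far='2ab93i25m7d'
Chunk 4: stream[26..27]='2' size=0x2=2, data at stream[29..31]='eg' -> body[11..13], body so far='2ab93i25m7deg'
Chunk 5: stream[33..34]='0' size=0 (terminator). Final body='2ab93i25m7deg' (13 bytes)

Answer: 2 5 4 2 0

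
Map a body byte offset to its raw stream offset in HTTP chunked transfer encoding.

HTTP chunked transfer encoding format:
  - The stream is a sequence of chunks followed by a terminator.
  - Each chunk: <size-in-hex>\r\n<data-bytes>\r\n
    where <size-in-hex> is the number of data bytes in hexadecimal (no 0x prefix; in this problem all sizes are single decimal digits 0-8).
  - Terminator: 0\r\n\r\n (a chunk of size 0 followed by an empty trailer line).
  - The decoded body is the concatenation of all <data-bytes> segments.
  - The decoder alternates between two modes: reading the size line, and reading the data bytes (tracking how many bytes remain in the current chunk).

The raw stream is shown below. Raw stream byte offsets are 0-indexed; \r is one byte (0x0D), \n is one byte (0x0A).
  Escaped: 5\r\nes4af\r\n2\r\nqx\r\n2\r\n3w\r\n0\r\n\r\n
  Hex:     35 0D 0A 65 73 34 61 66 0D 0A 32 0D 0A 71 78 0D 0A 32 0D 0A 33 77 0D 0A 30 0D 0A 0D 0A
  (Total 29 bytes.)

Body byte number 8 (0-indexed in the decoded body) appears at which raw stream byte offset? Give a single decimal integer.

Answer: 21

Derivation:
Chunk 1: stream[0..1]='5' size=0x5=5, data at stream[3..8]='es4af' -> body[0..5], body so far='es4af'
Chunk 2: stream[10..11]='2' size=0x2=2, data at stream[13..15]='qx' -> body[5..7], body so far='es4afqx'
Chunk 3: stream[17..18]='2' size=0x2=2, data at stream[20..22]='3w' -> body[7..9], body so far='es4afqx3w'
Chunk 4: stream[24..25]='0' size=0 (terminator). Final body='es4afqx3w' (9 bytes)
Body byte 8 at stream offset 21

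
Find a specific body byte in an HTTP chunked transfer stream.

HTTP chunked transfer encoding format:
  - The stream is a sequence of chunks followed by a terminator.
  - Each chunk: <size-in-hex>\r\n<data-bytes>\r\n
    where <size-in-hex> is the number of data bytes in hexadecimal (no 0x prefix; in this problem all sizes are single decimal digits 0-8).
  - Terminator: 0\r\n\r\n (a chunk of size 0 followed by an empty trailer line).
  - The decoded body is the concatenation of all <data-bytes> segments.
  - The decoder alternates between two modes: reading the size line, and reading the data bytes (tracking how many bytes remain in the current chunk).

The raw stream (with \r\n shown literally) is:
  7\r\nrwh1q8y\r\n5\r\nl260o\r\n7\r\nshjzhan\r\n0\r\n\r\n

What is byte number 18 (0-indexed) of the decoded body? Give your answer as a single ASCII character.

Chunk 1: stream[0..1]='7' size=0x7=7, data at stream[3..10]='rwh1q8y' -> body[0..7], body so far='rwh1q8y'
Chunk 2: stream[12..13]='5' size=0x5=5, data at stream[15..20]='l260o' -> body[7..12], body so far='rwh1q8yl260o'
Chunk 3: stream[22..23]='7' size=0x7=7, data at stream[25..32]='shjzhan' -> body[12..19], body so far='rwh1q8yl260oshjzhan'
Chunk 4: stream[34..35]='0' size=0 (terminator). Final body='rwh1q8yl260oshjzhan' (19 bytes)
Body byte 18 = 'n'

Answer: n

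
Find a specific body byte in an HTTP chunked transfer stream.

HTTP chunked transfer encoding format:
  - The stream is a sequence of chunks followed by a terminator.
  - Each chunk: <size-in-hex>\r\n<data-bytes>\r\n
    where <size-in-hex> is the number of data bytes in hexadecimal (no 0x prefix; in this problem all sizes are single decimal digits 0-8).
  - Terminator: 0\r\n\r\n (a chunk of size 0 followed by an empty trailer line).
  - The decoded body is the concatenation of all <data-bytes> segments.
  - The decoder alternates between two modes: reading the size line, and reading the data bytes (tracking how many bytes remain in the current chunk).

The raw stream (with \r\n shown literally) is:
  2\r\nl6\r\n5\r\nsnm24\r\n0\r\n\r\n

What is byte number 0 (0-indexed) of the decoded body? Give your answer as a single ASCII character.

Answer: l

Derivation:
Chunk 1: stream[0..1]='2' size=0x2=2, data at stream[3..5]='l6' -> body[0..2], body so far='l6'
Chunk 2: stream[7..8]='5' size=0x5=5, data at stream[10..15]='snm24' -> body[2..7], body so far='l6snm24'
Chunk 3: stream[17..18]='0' size=0 (terminator). Final body='l6snm24' (7 bytes)
Body byte 0 = 'l'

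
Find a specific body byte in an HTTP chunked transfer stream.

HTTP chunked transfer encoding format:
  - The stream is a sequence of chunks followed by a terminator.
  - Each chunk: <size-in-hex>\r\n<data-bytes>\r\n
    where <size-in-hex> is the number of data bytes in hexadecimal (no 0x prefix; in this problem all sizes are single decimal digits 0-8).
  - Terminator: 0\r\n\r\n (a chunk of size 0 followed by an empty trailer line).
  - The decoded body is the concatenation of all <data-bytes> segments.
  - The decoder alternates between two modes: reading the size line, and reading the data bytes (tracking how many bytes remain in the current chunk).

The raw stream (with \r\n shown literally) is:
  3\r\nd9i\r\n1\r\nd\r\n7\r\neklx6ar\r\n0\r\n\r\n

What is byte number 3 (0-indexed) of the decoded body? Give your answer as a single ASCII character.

Answer: d

Derivation:
Chunk 1: stream[0..1]='3' size=0x3=3, data at stream[3..6]='d9i' -> body[0..3], body so far='d9i'
Chunk 2: stream[8..9]='1' size=0x1=1, data at stream[11..12]='d' -> body[3..4], body so far='d9id'
Chunk 3: stream[14..15]='7' size=0x7=7, data at stream[17..24]='eklx6ar' -> body[4..11], body so far='d9ideklx6ar'
Chunk 4: stream[26..27]='0' size=0 (terminator). Final body='d9ideklx6ar' (11 bytes)
Body byte 3 = 'd'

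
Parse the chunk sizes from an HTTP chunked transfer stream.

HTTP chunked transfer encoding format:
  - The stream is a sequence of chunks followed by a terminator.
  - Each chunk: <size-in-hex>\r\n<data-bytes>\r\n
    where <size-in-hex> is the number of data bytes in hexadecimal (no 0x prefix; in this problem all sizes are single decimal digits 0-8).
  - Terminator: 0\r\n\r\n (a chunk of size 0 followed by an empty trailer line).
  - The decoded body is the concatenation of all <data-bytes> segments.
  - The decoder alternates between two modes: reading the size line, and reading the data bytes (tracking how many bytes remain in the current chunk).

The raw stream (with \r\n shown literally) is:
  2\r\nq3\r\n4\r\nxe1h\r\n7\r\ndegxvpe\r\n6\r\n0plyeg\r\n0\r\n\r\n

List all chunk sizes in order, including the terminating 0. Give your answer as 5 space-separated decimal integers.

Chunk 1: stream[0..1]='2' size=0x2=2, data at stream[3..5]='q3' -> body[0..2], body so far='q3'
Chunk 2: stream[7..8]='4' size=0x4=4, data at stream[10..14]='xe1h' -> body[2..6], body so far='q3xe1h'
Chunk 3: stream[16..17]='7' size=0x7=7, data at stream[19..26]='degxvpe' -> body[6..13], body so far='q3xe1hdegxvpe'
Chunk 4: stream[28..29]='6' size=0x6=6, data at stream[31..37]='0plyeg' -> body[13..19], body so far='q3xe1hdegxvpe0plyeg'
Chunk 5: stream[39..40]='0' size=0 (terminator). Final body='q3xe1hdegxvpe0plyeg' (19 bytes)

Answer: 2 4 7 6 0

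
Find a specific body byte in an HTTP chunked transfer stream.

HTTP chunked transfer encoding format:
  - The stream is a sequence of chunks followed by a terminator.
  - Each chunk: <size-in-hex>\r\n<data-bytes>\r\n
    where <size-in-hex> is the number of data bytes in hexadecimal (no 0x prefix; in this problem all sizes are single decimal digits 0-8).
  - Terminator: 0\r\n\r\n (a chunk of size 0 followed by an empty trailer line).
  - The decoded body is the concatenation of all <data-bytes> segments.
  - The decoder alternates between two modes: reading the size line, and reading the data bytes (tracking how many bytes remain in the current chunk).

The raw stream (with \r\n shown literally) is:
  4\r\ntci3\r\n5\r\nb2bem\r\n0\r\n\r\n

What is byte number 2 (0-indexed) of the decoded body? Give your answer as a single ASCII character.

Chunk 1: stream[0..1]='4' size=0x4=4, data at stream[3..7]='tci3' -> body[0..4], body so far='tci3'
Chunk 2: stream[9..10]='5' size=0x5=5, data at stream[12..17]='b2bem' -> body[4..9], body so far='tci3b2bem'
Chunk 3: stream[19..20]='0' size=0 (terminator). Final body='tci3b2bem' (9 bytes)
Body byte 2 = 'i'

Answer: i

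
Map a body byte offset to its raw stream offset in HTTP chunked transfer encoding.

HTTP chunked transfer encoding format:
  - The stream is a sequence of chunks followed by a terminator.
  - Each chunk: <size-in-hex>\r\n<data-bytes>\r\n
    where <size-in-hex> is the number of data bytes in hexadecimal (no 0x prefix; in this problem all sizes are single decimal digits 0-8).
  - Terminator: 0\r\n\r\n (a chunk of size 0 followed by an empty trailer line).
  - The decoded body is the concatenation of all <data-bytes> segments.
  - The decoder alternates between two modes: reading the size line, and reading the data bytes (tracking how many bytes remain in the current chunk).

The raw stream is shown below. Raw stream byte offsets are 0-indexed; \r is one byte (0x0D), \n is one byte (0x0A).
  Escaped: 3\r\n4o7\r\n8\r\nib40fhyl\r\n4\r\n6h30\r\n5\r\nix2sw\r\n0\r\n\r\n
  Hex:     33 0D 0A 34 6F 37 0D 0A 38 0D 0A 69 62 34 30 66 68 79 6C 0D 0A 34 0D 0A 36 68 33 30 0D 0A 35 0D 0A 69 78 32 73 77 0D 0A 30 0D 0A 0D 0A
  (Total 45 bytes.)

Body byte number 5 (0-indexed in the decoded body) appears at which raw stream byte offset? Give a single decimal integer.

Answer: 13

Derivation:
Chunk 1: stream[0..1]='3' size=0x3=3, data at stream[3..6]='4o7' -> body[0..3], body so far='4o7'
Chunk 2: stream[8..9]='8' size=0x8=8, data at stream[11..19]='ib40fhyl' -> body[3..11], body so far='4o7ib40fhyl'
Chunk 3: stream[21..22]='4' size=0x4=4, data at stream[24..28]='6h30' -> body[11..15], body so far='4o7ib40fhyl6h30'
Chunk 4: stream[30..31]='5' size=0x5=5, data at stream[33..38]='ix2sw' -> body[15..20], body so far='4o7ib40fhyl6h30ix2sw'
Chunk 5: stream[40..41]='0' size=0 (terminator). Final body='4o7ib40fhyl6h30ix2sw' (20 bytes)
Body byte 5 at stream offset 13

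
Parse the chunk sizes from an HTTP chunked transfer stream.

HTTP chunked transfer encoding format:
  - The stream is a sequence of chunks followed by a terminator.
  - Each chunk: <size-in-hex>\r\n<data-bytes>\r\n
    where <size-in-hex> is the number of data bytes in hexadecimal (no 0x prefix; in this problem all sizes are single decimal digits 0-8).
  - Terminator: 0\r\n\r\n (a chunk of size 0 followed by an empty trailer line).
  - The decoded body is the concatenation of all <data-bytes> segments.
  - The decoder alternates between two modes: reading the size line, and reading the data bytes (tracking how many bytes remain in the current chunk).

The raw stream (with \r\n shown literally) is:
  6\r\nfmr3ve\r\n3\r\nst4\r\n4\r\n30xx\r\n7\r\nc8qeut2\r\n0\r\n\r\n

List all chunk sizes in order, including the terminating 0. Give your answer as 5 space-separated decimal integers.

Chunk 1: stream[0..1]='6' size=0x6=6, data at stream[3..9]='fmr3ve' -> body[0..6], body so far='fmr3ve'
Chunk 2: stream[11..12]='3' size=0x3=3, data at stream[14..17]='st4' -> body[6..9], body so far='fmr3vest4'
Chunk 3: stream[19..20]='4' size=0x4=4, data at stream[22..26]='30xx' -> body[9..13], body so far='fmr3vest430xx'
Chunk 4: stream[28..29]='7' size=0x7=7, data at stream[31..38]='c8qeut2' -> body[13..20], body so far='fmr3vest430xxc8qeut2'
Chunk 5: stream[40..41]='0' size=0 (terminator). Final body='fmr3vest430xxc8qeut2' (20 bytes)

Answer: 6 3 4 7 0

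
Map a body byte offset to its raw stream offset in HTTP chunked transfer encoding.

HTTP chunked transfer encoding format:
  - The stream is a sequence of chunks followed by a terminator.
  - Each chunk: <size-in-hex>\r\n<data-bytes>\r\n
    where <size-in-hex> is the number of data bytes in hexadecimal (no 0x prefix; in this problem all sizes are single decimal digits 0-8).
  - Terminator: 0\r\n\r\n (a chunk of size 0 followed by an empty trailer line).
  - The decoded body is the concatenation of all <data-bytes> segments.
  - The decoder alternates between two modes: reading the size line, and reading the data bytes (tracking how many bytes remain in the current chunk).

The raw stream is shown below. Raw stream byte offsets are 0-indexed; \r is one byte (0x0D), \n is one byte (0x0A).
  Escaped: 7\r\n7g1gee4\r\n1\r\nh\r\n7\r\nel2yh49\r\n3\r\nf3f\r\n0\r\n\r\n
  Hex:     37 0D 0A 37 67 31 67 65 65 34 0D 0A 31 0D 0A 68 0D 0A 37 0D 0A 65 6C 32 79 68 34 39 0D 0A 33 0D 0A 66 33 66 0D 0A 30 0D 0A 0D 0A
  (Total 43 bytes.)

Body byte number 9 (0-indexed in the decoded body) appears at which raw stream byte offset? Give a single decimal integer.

Chunk 1: stream[0..1]='7' size=0x7=7, data at stream[3..10]='7g1gee4' -> body[0..7], body so far='7g1gee4'
Chunk 2: stream[12..13]='1' size=0x1=1, data at stream[15..16]='h' -> body[7..8], body so far='7g1gee4h'
Chunk 3: stream[18..19]='7' size=0x7=7, data at stream[21..28]='el2yh49' -> body[8..15], body so far='7g1gee4hel2yh49'
Chunk 4: stream[30..31]='3' size=0x3=3, data at stream[33..36]='f3f' -> body[15..18], body so far='7g1gee4hel2yh49f3f'
Chunk 5: stream[38..39]='0' size=0 (terminator). Final body='7g1gee4hel2yh49f3f' (18 bytes)
Body byte 9 at stream offset 22

Answer: 22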